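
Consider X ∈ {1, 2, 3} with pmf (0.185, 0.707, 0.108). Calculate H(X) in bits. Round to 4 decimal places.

1.1508 bits

H(X) = −Σ p·log₂ p.
  −(0.185)·log₂(0.185) = 0.45036
  −(0.707)·log₂(0.707) = 0.35365
  −(0.108)·log₂(0.108) = 0.34678
Sum: 0.45036 + 0.35365 + 0.34678 = 1.1508 bits.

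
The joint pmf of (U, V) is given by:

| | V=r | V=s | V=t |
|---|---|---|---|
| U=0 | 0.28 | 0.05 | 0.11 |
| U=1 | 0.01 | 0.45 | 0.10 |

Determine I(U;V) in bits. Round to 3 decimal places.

Marginals: p(U) = (0.4400, 0.5600), p(V) = (0.2900, 0.5000, 0.2100).
I(U;V) = H(U) + H(V) − H(U,V).
H(U) = 0.9896, H(V) = 1.4907, H(U,V) = 1.9976.
I(U;V) = 0.9896 + 1.4907 − 1.9976 = 0.483 bits.

0.483 bits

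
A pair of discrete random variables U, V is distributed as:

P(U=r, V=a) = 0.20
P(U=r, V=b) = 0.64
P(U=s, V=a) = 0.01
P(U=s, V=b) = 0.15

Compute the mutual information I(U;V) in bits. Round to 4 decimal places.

0.0224 bits

Marginals: p(U) = (0.8400, 0.1600), p(V) = (0.2100, 0.7900).
I(U;V) = Σ p(x,y)·log₂[p(x,y)/(p(x)p(y))].
  (r,a): 0.20·log₂(1.1338) = 0.03623
  (r,b): 0.64·log₂(0.9644) = -0.03343
  (s,a): 0.01·log₂(0.2976) = -0.01748
  (s,b): 0.15·log₂(1.1867) = 0.03704
Sum = 0.0224 bits.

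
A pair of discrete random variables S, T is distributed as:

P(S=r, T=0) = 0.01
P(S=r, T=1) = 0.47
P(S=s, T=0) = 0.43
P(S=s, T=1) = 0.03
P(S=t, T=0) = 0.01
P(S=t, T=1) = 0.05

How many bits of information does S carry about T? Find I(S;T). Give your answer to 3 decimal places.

Marginals: p(S) = (0.4800, 0.4600, 0.0600), p(T) = (0.4500, 0.5500).
I(S;T) = H(S) + H(T) − H(S,T).
H(S) = 1.2671, H(T) = 0.9928, H(S,T) = 1.5363.
I(S;T) = 1.2671 + 0.9928 − 1.5363 = 0.724 bits.

0.724 bits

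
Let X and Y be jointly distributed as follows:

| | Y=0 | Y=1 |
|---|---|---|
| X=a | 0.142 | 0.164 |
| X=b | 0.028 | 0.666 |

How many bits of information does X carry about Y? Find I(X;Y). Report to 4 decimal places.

Marginals: p(X) = (0.3060, 0.6940), p(Y) = (0.1700, 0.8300).
I(X;Y) = Σ p(x,y)·log₂[p(x,y)/(p(x)p(y))].
  (a,0): 0.142·log₂(2.7297) = 0.20572
  (a,1): 0.164·log₂(0.6457) = -0.10349
  (b,0): 0.028·log₂(0.2373) = -0.05810
  (b,1): 0.666·log₂(1.1562) = 0.13946
Sum = 0.1836 bits.

0.1836 bits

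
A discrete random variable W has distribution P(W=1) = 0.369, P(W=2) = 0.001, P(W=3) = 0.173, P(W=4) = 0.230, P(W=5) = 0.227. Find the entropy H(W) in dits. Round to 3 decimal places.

H(W) = −Σ p·log₁₀ p.
  −(0.369)·log₁₀(0.369) = 0.1598
  −(0.001)·log₁₀(0.001) = 0.0030
  −(0.173)·log₁₀(0.173) = 0.1318
  −(0.230)·log₁₀(0.230) = 0.1468
  −(0.227)·log₁₀(0.227) = 0.1462
Sum: 0.1598 + 0.0030 + 0.1318 + 0.1468 + 0.1462 = 0.588 dits.

0.588 dits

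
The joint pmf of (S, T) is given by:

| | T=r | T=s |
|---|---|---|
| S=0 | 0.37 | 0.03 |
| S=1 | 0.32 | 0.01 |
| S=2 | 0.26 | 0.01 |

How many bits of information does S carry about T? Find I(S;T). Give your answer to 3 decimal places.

0.006 bits

Marginals: p(S) = (0.4000, 0.3300, 0.2700), p(T) = (0.9500, 0.0500).
I(S;T) = H(S) + H(T) − H(S,T).
H(S) = 1.5666, H(T) = 0.2864, H(S,T) = 1.8467.
I(S;T) = 1.5666 + 0.2864 − 1.8467 = 0.006 bits.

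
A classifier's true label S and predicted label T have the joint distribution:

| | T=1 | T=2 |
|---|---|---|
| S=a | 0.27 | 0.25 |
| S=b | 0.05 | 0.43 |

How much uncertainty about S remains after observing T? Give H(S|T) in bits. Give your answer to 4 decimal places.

Marginals: p(S) = (0.5200, 0.4800), p(T) = (0.3200, 0.6800).
H(S|T) = Σ p(T) · H(S|T=·).
  T=1: p=0.3200, H(S|T=1) = 0.6253
  T=2: p=0.6800, H(S|T=2) = 0.9488
Weighted sum = 0.8453 bits.

0.8453 bits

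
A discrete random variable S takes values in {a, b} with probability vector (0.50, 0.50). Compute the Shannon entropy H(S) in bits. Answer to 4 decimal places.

H(S) = −Σ p·log₂ p.
  −(0.50)·log₂(0.50) = 0.50000
  −(0.50)·log₂(0.50) = 0.50000
Sum: 0.50000 + 0.50000 = 1.0000 bits.

1.0000 bits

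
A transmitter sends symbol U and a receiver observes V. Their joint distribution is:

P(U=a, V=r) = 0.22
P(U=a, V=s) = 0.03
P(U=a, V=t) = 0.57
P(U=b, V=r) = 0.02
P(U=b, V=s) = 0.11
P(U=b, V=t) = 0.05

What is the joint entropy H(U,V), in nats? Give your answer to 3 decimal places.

1.230 nats

H(U,V) = −Σ p(x,y)·ln p(x,y) over all 6 cells.
  cell (a,r): −0.22·ln0.22 = 0.3331
  cell (a,s): −0.03·ln0.03 = 0.1052
  cell (a,t): −0.57·ln0.57 = 0.3204
  cell (b,r): −0.02·ln0.02 = 0.0782
  cell (b,s): −0.11·ln0.11 = 0.2428
  cell (b,t): −0.05·ln0.05 = 0.1498
Sum = 1.230 nats.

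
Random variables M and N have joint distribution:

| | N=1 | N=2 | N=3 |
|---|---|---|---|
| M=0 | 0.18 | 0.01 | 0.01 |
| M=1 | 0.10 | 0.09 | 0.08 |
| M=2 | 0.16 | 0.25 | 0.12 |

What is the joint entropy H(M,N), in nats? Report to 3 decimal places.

H(M,N) = −Σ p(x,y)·ln p(x,y) over all 9 cells.
  cell (0,1): −0.18·ln0.18 = 0.3087
  cell (0,2): −0.01·ln0.01 = 0.0461
  cell (0,3): −0.01·ln0.01 = 0.0461
  cell (1,1): −0.10·ln0.10 = 0.2303
  cell (1,2): −0.09·ln0.09 = 0.2167
  cell (1,3): −0.08·ln0.08 = 0.2021
  cell (2,1): −0.16·ln0.16 = 0.2932
  cell (2,2): −0.25·ln0.25 = 0.3466
  cell (2,3): −0.12·ln0.12 = 0.2544
Sum = 1.944 nats.

1.944 nats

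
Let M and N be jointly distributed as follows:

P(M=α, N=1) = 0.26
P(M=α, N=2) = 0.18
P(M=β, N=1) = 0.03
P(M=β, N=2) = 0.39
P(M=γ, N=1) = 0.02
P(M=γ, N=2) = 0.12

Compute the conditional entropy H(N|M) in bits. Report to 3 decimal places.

0.668 bits

Chain rule: H(N|M) = H(M,N) − H(M).
Marginals: p(M) = (0.4400, 0.4200, 0.1400), p(N) = (0.3100, 0.6900).
H(M,N) = 2.1121 bits; H(M) = 1.4439 bits.
H(N|M) = 2.1121 − 1.4439 = 0.668 bits.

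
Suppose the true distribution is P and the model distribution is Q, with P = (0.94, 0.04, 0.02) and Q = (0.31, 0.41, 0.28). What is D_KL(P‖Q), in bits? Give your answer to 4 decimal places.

D(P‖Q) = Σ p·log₂(p/q).
  0.94·log₂(0.94/0.31) = 1.50437
  0.04·log₂(0.04/0.41) = -0.13430
  0.02·log₂(0.02/0.28) = -0.07615
D(P‖Q) = 1.2939 bits.

1.2939 bits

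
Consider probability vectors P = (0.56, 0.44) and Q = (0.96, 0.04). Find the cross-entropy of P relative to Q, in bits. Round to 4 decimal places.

2.0763 bits

H(P,Q) = −Σ p·log₂ q.
  −0.56·log₂(0.96) = 0.03298
  −0.44·log₂(0.04) = 2.04330
H(P,Q) = 2.0763 bits.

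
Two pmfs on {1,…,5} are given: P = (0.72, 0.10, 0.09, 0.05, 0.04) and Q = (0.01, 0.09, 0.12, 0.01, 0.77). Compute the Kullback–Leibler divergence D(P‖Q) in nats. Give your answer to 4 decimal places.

3.0260 nats

D(P‖Q) = Σ p·ln(p/q).
  0.72·ln(0.72/0.01) = 3.07920
  0.10·ln(0.10/0.09) = 0.01054
  0.09·ln(0.09/0.12) = -0.02589
  0.05·ln(0.05/0.01) = 0.08047
  0.04·ln(0.04/0.77) = -0.11830
D(P‖Q) = 3.0260 nats.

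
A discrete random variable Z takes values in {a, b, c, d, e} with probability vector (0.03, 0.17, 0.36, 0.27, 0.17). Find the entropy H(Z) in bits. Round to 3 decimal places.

2.062 bits

H(Z) = −Σ p·log₂ p.
  −(0.03)·log₂(0.03) = 0.1518
  −(0.17)·log₂(0.17) = 0.4346
  −(0.36)·log₂(0.36) = 0.5306
  −(0.27)·log₂(0.27) = 0.5100
  −(0.17)·log₂(0.17) = 0.4346
Sum: 0.1518 + 0.4346 + 0.5306 + 0.5100 + 0.4346 = 2.062 bits.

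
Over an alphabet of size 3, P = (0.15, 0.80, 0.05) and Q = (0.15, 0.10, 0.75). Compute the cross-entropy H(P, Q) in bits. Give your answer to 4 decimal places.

H(P,Q) = −Σ p·log₂ q.
  −0.15·log₂(0.15) = 0.41054
  −0.80·log₂(0.10) = 2.65754
  −0.05·log₂(0.75) = 0.02075
H(P,Q) = 3.0888 bits.

3.0888 bits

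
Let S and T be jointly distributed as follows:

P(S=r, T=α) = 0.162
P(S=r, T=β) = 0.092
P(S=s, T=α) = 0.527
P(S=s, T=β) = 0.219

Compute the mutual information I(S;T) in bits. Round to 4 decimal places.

Marginals: p(S) = (0.2540, 0.7460), p(T) = (0.6890, 0.3110).
I(S;T) = H(S) + H(T) − H(S,T).
H(S) = 0.8176, H(T) = 0.8943, H(S,T) = 1.7089.
I(S;T) = 0.8176 + 0.8943 − 1.7089 = 0.0030 bits.

0.0030 bits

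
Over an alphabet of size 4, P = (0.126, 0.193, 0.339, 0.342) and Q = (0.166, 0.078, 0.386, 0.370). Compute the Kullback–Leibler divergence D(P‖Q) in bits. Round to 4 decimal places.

0.0998 bits

D(P‖Q) = Σ p·log₂(p/q).
  0.126·log₂(0.126/0.166) = -0.05012
  0.193·log₂(0.193/0.078) = 0.25226
  0.339·log₂(0.339/0.386) = -0.06350
  0.342·log₂(0.342/0.370) = -0.03883
D(P‖Q) = 0.0998 bits.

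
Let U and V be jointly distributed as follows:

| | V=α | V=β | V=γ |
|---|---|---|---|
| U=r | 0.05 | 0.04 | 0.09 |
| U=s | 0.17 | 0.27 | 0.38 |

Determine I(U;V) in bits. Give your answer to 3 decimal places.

Marginals: p(U) = (0.1800, 0.8200), p(V) = (0.2200, 0.3100, 0.4700).
I(U;V) = Σ p(x,y)·log₂[p(x,y)/(p(x)p(y))].
  (r,α): 0.05·log₂(1.2626) = 0.0168
  (r,β): 0.04·log₂(0.7168) = -0.0192
  (r,γ): 0.09·log₂(1.0638) = 0.0080
  (s,α): 0.17·log₂(0.9424) = -0.0146
  (s,β): 0.27·log₂(1.0622) = 0.0235
  (s,γ): 0.38·log₂(0.9860) = -0.0077
Sum = 0.007 bits.

0.007 bits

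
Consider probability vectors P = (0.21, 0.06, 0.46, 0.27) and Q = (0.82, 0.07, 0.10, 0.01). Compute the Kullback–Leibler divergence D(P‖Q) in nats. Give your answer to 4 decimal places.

D(P‖Q) = Σ p·ln(p/q).
  0.21·ln(0.21/0.82) = -0.28606
  0.06·ln(0.06/0.07) = -0.00925
  0.46·ln(0.46/0.10) = 0.70199
  0.27·ln(0.27/0.01) = 0.88988
D(P‖Q) = 1.2966 nats.

1.2966 nats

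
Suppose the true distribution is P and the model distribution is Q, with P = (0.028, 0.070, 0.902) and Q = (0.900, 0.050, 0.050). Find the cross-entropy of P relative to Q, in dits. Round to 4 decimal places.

1.2659 dits

H(P,Q) = −Σ p·log₁₀ q.
  −0.028·log₁₀(0.900) = 0.00128
  −0.070·log₁₀(0.050) = 0.09107
  −0.902·log₁₀(0.050) = 1.17353
H(P,Q) = 1.2659 dits.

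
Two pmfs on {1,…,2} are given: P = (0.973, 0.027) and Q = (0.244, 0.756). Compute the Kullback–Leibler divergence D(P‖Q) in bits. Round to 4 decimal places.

D(P‖Q) = Σ p·log₂(p/q).
  0.973·log₂(0.973/0.244) = 1.94168
  0.027·log₂(0.027/0.756) = -0.12980
D(P‖Q) = 1.8119 bits.

1.8119 bits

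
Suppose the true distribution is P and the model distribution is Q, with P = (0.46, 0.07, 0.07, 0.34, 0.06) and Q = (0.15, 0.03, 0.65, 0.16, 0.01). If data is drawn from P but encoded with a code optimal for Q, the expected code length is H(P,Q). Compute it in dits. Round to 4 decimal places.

0.8893 dits

H(P,Q) = −Σ p·log₁₀ q.
  −0.46·log₁₀(0.15) = 0.37900
  −0.07·log₁₀(0.03) = 0.10660
  −0.07·log₁₀(0.65) = 0.01310
  −0.34·log₁₀(0.16) = 0.27060
  −0.06·log₁₀(0.01) = 0.12000
H(P,Q) = 0.8893 dits.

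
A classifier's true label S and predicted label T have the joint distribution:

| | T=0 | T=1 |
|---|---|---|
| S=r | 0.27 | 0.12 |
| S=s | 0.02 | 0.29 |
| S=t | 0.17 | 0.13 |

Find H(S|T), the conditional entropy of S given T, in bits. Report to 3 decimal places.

Marginals: p(S) = (0.3900, 0.3100, 0.3000), p(T) = (0.4600, 0.5400).
H(S|T) = Σ p(T) · H(S|T=·).
  T=0: p=0.4600, H(S|T=0) = 1.1786
  T=1: p=0.5400, H(S|T=1) = 1.4585
Weighted sum = 1.330 bits.

1.330 bits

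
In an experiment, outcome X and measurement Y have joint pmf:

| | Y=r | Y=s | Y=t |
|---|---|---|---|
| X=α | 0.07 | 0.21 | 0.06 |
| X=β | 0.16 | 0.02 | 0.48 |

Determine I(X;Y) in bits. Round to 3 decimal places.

Marginals: p(X) = (0.3400, 0.6600), p(Y) = (0.2300, 0.2300, 0.5400).
I(X;Y) = Σ p(x,y)·log₂[p(x,y)/(p(x)p(y))].
  (α,r): 0.07·log₂(0.8951) = -0.0112
  (α,s): 0.21·log₂(2.6854) = 0.2993
  (α,t): 0.06·log₂(0.3268) = -0.0968
  (β,r): 0.16·log₂(1.0540) = 0.0121
  (β,s): 0.02·log₂(0.1318) = -0.0585
  (β,t): 0.48·log₂(1.3468) = 0.2062
Sum = 0.351 bits.

0.351 bits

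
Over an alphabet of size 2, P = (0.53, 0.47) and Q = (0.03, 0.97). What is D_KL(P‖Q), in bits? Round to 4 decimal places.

D(P‖Q) = Σ p·log₂(p/q).
  0.53·log₂(0.53/0.03) = 2.19577
  0.47·log₂(0.47/0.97) = -0.49130
D(P‖Q) = 1.7045 bits.

1.7045 bits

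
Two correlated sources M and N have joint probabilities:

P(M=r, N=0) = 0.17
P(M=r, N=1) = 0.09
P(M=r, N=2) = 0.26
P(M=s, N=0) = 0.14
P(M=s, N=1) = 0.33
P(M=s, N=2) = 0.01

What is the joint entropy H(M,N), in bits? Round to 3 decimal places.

2.244 bits

H(M,N) = −Σ p(x,y)·log₂ p(x,y) over all 6 cells.
  cell (r,0): −0.17·log₂0.17 = 0.4346
  cell (r,1): −0.09·log₂0.09 = 0.3127
  cell (r,2): −0.26·log₂0.26 = 0.5053
  cell (s,0): −0.14·log₂0.14 = 0.3971
  cell (s,1): −0.33·log₂0.33 = 0.5278
  cell (s,2): −0.01·log₂0.01 = 0.0664
Sum = 2.244 bits.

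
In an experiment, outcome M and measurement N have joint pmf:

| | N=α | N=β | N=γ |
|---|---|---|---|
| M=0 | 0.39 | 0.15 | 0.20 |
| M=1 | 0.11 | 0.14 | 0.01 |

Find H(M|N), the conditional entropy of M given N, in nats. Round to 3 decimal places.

Marginals: p(M) = (0.7400, 0.2600), p(N) = (0.5000, 0.2900, 0.2100).
H(M|N) = Σ p(N) · H(M|N=·).
  N=α: p=0.5000, H(M|N=α) = 0.5269
  N=β: p=0.2900, H(M|N=β) = 0.6926
  N=γ: p=0.2100, H(M|N=γ) = 0.1914
Weighted sum = 0.504 nats.

0.504 nats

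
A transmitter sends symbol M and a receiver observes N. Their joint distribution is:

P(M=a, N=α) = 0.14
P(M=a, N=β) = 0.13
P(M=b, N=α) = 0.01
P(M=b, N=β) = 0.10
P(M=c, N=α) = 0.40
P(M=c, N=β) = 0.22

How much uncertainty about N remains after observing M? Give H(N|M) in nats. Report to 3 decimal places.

0.624 nats

Chain rule: H(N|M) = H(M,N) − H(M).
Marginals: p(M) = (0.2700, 0.1100, 0.6200), p(N) = (0.5500, 0.4500).
H(M,N) = 1.5164 nats; H(M) = 0.8927 nats.
H(N|M) = 1.5164 − 0.8927 = 0.624 nats.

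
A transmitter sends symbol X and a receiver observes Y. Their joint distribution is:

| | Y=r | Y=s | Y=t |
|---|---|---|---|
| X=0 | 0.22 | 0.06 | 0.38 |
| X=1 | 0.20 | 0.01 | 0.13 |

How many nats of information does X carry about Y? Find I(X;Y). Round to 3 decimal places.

0.032 nats

Marginals: p(X) = (0.6600, 0.3400), p(Y) = (0.4200, 0.0700, 0.5100).
I(X;Y) = H(X) + H(Y) − H(X,Y).
H(X) = 0.6410, H(Y) = 0.8939, H(X,Y) = 1.5028.
I(X;Y) = 0.6410 + 0.8939 − 1.5028 = 0.032 nats.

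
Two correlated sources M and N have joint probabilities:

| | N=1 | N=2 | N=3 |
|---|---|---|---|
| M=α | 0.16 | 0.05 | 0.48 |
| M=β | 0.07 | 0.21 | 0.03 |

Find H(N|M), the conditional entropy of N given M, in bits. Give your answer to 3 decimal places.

Chain rule: H(N|M) = H(M,N) − H(M).
Marginals: p(M) = (0.6900, 0.3100), p(N) = (0.2300, 0.2600, 0.5100).
H(M,N) = 2.0405 bits; H(M) = 0.8932 bits.
H(N|M) = 2.0405 − 0.8932 = 1.147 bits.

1.147 bits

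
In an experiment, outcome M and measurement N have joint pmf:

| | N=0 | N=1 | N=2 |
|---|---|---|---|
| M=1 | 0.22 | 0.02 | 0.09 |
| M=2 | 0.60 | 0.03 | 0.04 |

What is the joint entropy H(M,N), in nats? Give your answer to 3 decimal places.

H(M,N) = −Σ p(x,y)·ln p(x,y) over all 6 cells.
  cell (1,0): −0.22·ln0.22 = 0.3331
  cell (1,1): −0.02·ln0.02 = 0.0782
  cell (1,2): −0.09·ln0.09 = 0.2167
  cell (2,0): −0.60·ln0.60 = 0.3065
  cell (2,1): −0.03·ln0.03 = 0.1052
  cell (2,2): −0.04·ln0.04 = 0.1288
Sum = 1.169 nats.

1.169 nats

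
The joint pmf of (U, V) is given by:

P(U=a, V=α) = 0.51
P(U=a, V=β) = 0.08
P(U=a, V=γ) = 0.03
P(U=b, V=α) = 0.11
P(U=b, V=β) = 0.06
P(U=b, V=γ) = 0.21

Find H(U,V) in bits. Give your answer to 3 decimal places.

2.005 bits

H(U,V) = −Σ p(x,y)·log₂ p(x,y) over all 6 cells.
  cell (a,α): −0.51·log₂0.51 = 0.4954
  cell (a,β): −0.08·log₂0.08 = 0.2915
  cell (a,γ): −0.03·log₂0.03 = 0.1518
  cell (b,α): −0.11·log₂0.11 = 0.3503
  cell (b,β): −0.06·log₂0.06 = 0.2435
  cell (b,γ): −0.21·log₂0.21 = 0.4728
Sum = 2.005 bits.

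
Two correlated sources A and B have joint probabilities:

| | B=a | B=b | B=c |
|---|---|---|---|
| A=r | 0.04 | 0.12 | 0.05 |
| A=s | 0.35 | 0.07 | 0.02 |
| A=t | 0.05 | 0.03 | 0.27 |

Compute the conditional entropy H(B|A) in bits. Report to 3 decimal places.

Chain rule: H(B|A) = H(A,B) − H(A).
Marginals: p(A) = (0.2100, 0.4400, 0.3500), p(B) = (0.4400, 0.2200, 0.3400).
H(A,B) = 2.5583 bits; H(A) = 1.5241 bits.
H(B|A) = 2.5583 − 1.5241 = 1.034 bits.

1.034 bits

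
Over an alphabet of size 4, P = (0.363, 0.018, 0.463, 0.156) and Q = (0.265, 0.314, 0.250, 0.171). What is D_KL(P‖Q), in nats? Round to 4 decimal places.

0.3338 nats

D(P‖Q) = Σ p·ln(p/q).
  0.363·ln(0.363/0.265) = 0.11423
  0.018·ln(0.018/0.314) = -0.05146
  0.463·ln(0.463/0.250) = 0.28533
  0.156·ln(0.156/0.171) = -0.01432
D(P‖Q) = 0.3338 nats.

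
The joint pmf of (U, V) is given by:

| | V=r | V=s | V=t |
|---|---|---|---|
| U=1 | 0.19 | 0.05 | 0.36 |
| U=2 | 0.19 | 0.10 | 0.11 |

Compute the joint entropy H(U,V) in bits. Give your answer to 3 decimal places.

2.340 bits

H(U,V) = −Σ p(x,y)·log₂ p(x,y) over all 6 cells.
  cell (1,r): −0.19·log₂0.19 = 0.4552
  cell (1,s): −0.05·log₂0.05 = 0.2161
  cell (1,t): −0.36·log₂0.36 = 0.5306
  cell (2,r): −0.19·log₂0.19 = 0.4552
  cell (2,s): −0.10·log₂0.10 = 0.3322
  cell (2,t): −0.11·log₂0.11 = 0.3503
Sum = 2.340 bits.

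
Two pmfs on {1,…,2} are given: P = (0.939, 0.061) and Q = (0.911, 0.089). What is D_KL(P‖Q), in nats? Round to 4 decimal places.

0.0054 nats

D(P‖Q) = Σ p·ln(p/q).
  0.939·ln(0.939/0.911) = 0.02843
  0.061·ln(0.061/0.089) = -0.02304
D(P‖Q) = 0.0054 nats.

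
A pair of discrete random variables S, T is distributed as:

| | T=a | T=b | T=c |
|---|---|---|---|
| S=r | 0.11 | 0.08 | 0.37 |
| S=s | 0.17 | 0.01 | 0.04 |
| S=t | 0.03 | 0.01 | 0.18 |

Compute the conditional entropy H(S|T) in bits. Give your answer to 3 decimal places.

Chain rule: H(S|T) = H(S,T) − H(T).
Marginals: p(S) = (0.5600, 0.2200, 0.2200), p(T) = (0.3100, 0.1000, 0.5900).
H(S,T) = 2.5228 bits; H(T) = 1.3051 bits.
H(S|T) = 2.5228 − 1.3051 = 1.218 bits.

1.218 bits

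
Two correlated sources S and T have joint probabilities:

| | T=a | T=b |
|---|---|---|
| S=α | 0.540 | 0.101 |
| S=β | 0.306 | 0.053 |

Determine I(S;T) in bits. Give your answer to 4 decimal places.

0.0001 bits

Marginals: p(S) = (0.6410, 0.3590), p(T) = (0.8460, 0.1540).
I(S;T) = H(S) + H(T) − H(S,T).
H(S) = 0.9418, H(T) = 0.6198, H(S,T) = 1.5615.
I(S;T) = 0.9418 + 0.6198 − 1.5615 = 0.0001 bits.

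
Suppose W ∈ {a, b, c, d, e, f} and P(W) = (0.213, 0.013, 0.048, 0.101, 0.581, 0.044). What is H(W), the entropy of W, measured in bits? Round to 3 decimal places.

1.754 bits

H(W) = −Σ p·log₂ p.
  −(0.213)·log₂(0.213) = 0.4752
  −(0.013)·log₂(0.013) = 0.0814
  −(0.048)·log₂(0.048) = 0.2103
  −(0.101)·log₂(0.101) = 0.3341
  −(0.581)·log₂(0.581) = 0.4551
  −(0.044)·log₂(0.044) = 0.1983
Sum: 0.4752 + 0.0814 + 0.2103 + 0.3341 + 0.4551 + 0.1983 = 1.754 bits.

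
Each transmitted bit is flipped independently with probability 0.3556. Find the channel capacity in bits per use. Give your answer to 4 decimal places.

Binary symmetric channel: C = 1 − h₂(ε) where h₂ is the binary entropy function.
h₂(0.3556) = −0.3556·log₂0.3556 − 0.6444·log₂0.6444 = 0.9390.
C = 1 − 0.9390 = 0.0610 bits per channel use.

0.0610 bits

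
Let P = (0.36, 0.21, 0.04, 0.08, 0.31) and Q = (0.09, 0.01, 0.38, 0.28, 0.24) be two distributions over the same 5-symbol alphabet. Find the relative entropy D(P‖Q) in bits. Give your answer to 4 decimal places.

D(P‖Q) = Σ p·log₂(p/q).
  0.36·log₂(0.36/0.09) = 0.72000
  0.21·log₂(0.21/0.01) = 0.92239
  0.04·log₂(0.04/0.38) = -0.12992
  0.08·log₂(0.08/0.28) = -0.14459
  0.31·log₂(0.31/0.24) = 0.11446
D(P‖Q) = 1.4823 bits.

1.4823 bits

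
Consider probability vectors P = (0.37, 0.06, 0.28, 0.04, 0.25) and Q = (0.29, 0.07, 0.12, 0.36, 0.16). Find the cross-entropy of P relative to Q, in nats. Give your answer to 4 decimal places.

1.7103 nats

H(P,Q) = −Σ p·ln q.
  −0.37·ln(0.29) = 0.45801
  −0.06·ln(0.07) = 0.15956
  −0.28·ln(0.12) = 0.59367
  −0.04·ln(0.36) = 0.04087
  −0.25·ln(0.16) = 0.45815
H(P,Q) = 1.7103 nats.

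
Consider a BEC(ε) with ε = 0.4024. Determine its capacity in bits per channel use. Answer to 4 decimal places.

Binary erasure channel: capacity C = 1 − ε.
C = 1 − 0.4024 = 0.5976 bits per channel use.

0.5976 bits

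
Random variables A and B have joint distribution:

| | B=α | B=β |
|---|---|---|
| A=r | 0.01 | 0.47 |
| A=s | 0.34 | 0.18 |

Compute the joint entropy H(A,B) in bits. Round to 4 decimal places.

1.5529 bits

H(A,B) = −Σ p(x,y)·log₂ p(x,y) over all 4 cells.
  cell (r,α): −0.01·log₂0.01 = 0.06644
  cell (r,β): −0.47·log₂0.47 = 0.51196
  cell (s,α): −0.34·log₂0.34 = 0.52917
  cell (s,β): −0.18·log₂0.18 = 0.44531
Sum = 1.5529 bits.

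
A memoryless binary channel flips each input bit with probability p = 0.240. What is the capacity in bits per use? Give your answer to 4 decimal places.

Binary symmetric channel: C = 1 − h₂(ε) where h₂ is the binary entropy function.
h₂(0.240) = −0.240·log₂0.240 − 0.760·log₂0.760 = 0.7950.
C = 1 − 0.7950 = 0.2050 bits per channel use.

0.2050 bits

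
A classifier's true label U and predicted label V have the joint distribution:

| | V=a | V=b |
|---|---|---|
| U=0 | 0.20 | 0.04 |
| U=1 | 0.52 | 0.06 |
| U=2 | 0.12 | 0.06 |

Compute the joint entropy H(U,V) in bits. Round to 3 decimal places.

1.995 bits

H(U,V) = −Σ p(x,y)·log₂ p(x,y) over all 6 cells.
  cell (0,a): −0.20·log₂0.20 = 0.4644
  cell (0,b): −0.04·log₂0.04 = 0.1858
  cell (1,a): −0.52·log₂0.52 = 0.4906
  cell (1,b): −0.06·log₂0.06 = 0.2435
  cell (2,a): −0.12·log₂0.12 = 0.3671
  cell (2,b): −0.06·log₂0.06 = 0.2435
Sum = 1.995 bits.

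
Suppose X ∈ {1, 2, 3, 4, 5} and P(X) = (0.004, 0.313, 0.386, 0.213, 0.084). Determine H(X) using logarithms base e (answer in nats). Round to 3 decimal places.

1.291 nats

H(X) = −Σ p·ln p.
  −(0.004)·ln(0.004) = 0.0221
  −(0.313)·ln(0.313) = 0.3636
  −(0.386)·ln(0.386) = 0.3674
  −(0.213)·ln(0.213) = 0.3294
  −(0.084)·ln(0.084) = 0.2081
Sum: 0.0221 + 0.3636 + 0.3674 + 0.3294 + 0.2081 = 1.291 nats.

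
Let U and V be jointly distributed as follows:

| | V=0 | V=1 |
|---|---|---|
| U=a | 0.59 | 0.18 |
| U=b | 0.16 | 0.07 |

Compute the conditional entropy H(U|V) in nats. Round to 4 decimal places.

Marginals: p(U) = (0.7700, 0.2300), p(V) = (0.7500, 0.2500).
H(U|V) = Σ p(V) · H(U|V=·).
  V=0: p=0.7500, H(U|V=0) = 0.5183
  V=1: p=0.2500, H(U|V=1) = 0.5930
Weighted sum = 0.5370 nats.

0.5370 nats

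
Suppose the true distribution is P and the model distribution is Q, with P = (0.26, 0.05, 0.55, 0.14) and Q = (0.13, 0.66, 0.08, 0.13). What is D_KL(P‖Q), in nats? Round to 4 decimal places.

1.1219 nats

D(P‖Q) = Σ p·ln(p/q).
  0.26·ln(0.26/0.13) = 0.18022
  0.05·ln(0.05/0.66) = -0.12901
  0.55·ln(0.55/0.08) = 1.06034
  0.14·ln(0.14/0.13) = 0.01038
D(P‖Q) = 1.1219 nats.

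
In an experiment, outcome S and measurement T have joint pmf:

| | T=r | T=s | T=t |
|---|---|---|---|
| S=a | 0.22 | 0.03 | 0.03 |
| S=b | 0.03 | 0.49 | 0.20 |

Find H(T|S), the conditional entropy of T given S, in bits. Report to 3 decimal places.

1.049 bits

Chain rule: H(T|S) = H(S,T) − H(S).
Marginals: p(S) = (0.2800, 0.7200), p(T) = (0.2500, 0.5200, 0.2300).
H(S,T) = 1.9045 bits; H(S) = 0.8555 bits.
H(T|S) = 1.9045 − 0.8555 = 1.049 bits.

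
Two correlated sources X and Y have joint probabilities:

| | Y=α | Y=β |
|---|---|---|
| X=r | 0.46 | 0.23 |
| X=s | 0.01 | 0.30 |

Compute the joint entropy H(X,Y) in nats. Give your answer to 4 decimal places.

1.1025 nats

H(X,Y) = −Σ p(x,y)·ln p(x,y) over all 4 cells.
  cell (r,α): −0.46·ln0.46 = 0.35720
  cell (r,β): −0.23·ln0.23 = 0.33803
  cell (s,α): −0.01·ln0.01 = 0.04605
  cell (s,β): −0.30·ln0.30 = 0.36119
Sum = 1.1025 nats.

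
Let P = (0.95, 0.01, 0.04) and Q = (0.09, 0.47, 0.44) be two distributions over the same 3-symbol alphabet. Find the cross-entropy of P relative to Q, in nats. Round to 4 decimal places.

2.3279 nats

H(P,Q) = −Σ p·ln q.
  −0.95·ln(0.09) = 2.28755
  −0.01·ln(0.47) = 0.00755
  −0.04·ln(0.44) = 0.03284
H(P,Q) = 2.3279 nats.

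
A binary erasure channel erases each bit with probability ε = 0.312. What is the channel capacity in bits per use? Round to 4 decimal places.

0.6880 bits

Binary erasure channel: capacity C = 1 − ε.
C = 1 − 0.312 = 0.6880 bits per channel use.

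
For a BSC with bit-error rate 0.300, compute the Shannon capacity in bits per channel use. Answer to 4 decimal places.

0.1187 bits

Binary symmetric channel: C = 1 − h₂(ε) where h₂ is the binary entropy function.
h₂(0.300) = −0.300·log₂0.300 − 0.700·log₂0.700 = 0.8813.
C = 1 − 0.8813 = 0.1187 bits per channel use.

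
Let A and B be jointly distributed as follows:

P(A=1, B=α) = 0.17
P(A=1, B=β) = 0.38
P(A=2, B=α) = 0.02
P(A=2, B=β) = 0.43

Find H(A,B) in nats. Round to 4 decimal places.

H(A,B) = −Σ p(x,y)·ln p(x,y) over all 4 cells.
  cell (1,α): −0.17·ln0.17 = 0.30123
  cell (1,β): −0.38·ln0.38 = 0.36768
  cell (2,α): −0.02·ln0.02 = 0.07824
  cell (2,β): −0.43·ln0.43 = 0.36291
Sum = 1.1101 nats.

1.1101 nats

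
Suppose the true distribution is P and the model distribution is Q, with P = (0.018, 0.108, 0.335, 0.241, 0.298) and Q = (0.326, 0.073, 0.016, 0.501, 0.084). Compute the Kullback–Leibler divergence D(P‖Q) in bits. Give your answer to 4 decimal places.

1.7458 bits

D(P‖Q) = Σ p·log₂(p/q).
  0.018·log₂(0.018/0.326) = -0.07522
  0.108·log₂(0.108/0.073) = 0.06103
  0.335·log₂(0.335/0.016) = 1.46999
  0.241·log₂(0.241/0.501) = -0.25444
  0.298·log₂(0.298/0.084) = 0.54440
D(P‖Q) = 1.7458 bits.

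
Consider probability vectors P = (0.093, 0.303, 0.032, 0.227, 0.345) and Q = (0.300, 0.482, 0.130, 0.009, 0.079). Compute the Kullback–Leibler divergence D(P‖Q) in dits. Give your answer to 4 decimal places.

0.4112 dits

D(P‖Q) = Σ p·log₁₀(p/q).
  0.093·log₁₀(0.093/0.300) = -0.04730
  0.303·log₁₀(0.303/0.482) = -0.06109
  0.032·log₁₀(0.032/0.130) = -0.01948
  0.227·log₁₀(0.227/0.009) = 0.31820
  0.345·log₁₀(0.345/0.079) = 0.22087
D(P‖Q) = 0.4112 dits.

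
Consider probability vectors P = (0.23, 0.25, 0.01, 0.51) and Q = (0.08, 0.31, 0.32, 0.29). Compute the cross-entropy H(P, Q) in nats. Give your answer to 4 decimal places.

1.5164 nats

H(P,Q) = −Σ p·ln q.
  −0.23·ln(0.08) = 0.58092
  −0.25·ln(0.31) = 0.29280
  −0.01·ln(0.32) = 0.01139
  −0.51·ln(0.29) = 0.63132
H(P,Q) = 1.5164 nats.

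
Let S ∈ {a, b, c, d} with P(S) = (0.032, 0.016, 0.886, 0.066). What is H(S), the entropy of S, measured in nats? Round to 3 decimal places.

H(S) = −Σ p·ln p.
  −(0.032)·ln(0.032) = 0.1101
  −(0.016)·ln(0.016) = 0.0662
  −(0.886)·ln(0.886) = 0.1072
  −(0.066)·ln(0.066) = 0.1794
Sum: 0.1101 + 0.0662 + 0.1072 + 0.1794 = 0.463 nats.

0.463 nats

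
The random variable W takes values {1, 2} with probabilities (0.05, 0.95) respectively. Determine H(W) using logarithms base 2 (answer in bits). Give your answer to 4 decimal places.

H(W) = −Σ p·log₂ p.
  −(0.05)·log₂(0.05) = 0.21610
  −(0.95)·log₂(0.95) = 0.07030
Sum: 0.21610 + 0.07030 = 0.2864 bits.

0.2864 bits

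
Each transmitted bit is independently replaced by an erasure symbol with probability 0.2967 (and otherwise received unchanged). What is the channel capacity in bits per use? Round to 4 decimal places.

Binary erasure channel: capacity C = 1 − ε.
C = 1 − 0.2967 = 0.7033 bits per channel use.

0.7033 bits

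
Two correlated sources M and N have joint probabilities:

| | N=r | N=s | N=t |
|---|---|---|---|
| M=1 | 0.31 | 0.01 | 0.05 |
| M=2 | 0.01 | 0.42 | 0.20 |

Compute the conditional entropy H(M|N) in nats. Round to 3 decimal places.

0.217 nats

Chain rule: H(M|N) = H(M,N) − H(N).
Marginals: p(M) = (0.3700, 0.6300), p(N) = (0.3200, 0.4300, 0.2500).
H(M,N) = 1.2912 nats; H(N) = 1.0741 nats.
H(M|N) = 1.2912 − 1.0741 = 0.217 nats.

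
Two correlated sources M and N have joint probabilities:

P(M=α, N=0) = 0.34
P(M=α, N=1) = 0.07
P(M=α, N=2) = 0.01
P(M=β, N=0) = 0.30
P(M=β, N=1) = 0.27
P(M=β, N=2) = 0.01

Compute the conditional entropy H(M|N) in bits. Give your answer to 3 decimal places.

0.908 bits

Marginals: p(M) = (0.4200, 0.5800), p(N) = (0.6400, 0.3400, 0.0200).
H(M|N) = Σ p(N) · H(M|N=·).
  N=0: p=0.6400, H(M|N=0) = 0.9972
  N=1: p=0.3400, H(M|N=1) = 0.7335
  N=2: p=0.0200, H(M|N=2) = 1.0000
Weighted sum = 0.908 bits.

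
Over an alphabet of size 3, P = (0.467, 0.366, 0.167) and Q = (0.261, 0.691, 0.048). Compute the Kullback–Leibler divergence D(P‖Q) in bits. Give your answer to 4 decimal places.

0.3568 bits

D(P‖Q) = Σ p·log₂(p/q).
  0.467·log₂(0.467/0.261) = 0.39199
  0.366·log₂(0.366/0.691) = -0.33556
  0.167·log₂(0.167/0.048) = 0.30039
D(P‖Q) = 0.3568 bits.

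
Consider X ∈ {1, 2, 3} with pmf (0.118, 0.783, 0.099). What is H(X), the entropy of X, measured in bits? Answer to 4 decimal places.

0.9705 bits

H(X) = −Σ p·log₂ p.
  −(0.118)·log₂(0.118) = 0.36381
  −(0.783)·log₂(0.783) = 0.27633
  −(0.099)·log₂(0.099) = 0.33031
Sum: 0.36381 + 0.27633 + 0.33031 = 0.9705 bits.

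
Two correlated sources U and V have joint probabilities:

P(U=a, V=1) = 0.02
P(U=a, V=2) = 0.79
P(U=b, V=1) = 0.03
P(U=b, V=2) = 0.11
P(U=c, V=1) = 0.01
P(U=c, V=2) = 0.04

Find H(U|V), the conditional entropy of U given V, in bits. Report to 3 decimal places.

Marginals: p(U) = (0.8100, 0.1400, 0.0500), p(V) = (0.0600, 0.9400).
H(U|V) = Σ p(V) · H(U|V=·).
  V=1: p=0.0600, H(U|V=1) = 1.4591
  V=2: p=0.9400, H(U|V=2) = 0.7668
Weighted sum = 0.808 bits.

0.808 bits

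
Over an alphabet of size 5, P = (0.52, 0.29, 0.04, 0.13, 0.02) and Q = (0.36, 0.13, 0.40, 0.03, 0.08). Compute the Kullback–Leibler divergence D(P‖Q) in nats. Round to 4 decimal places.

0.4947 nats

D(P‖Q) = Σ p·ln(p/q).
  0.52·ln(0.52/0.36) = 0.19122
  0.29·ln(0.29/0.13) = 0.23268
  0.04·ln(0.04/0.40) = -0.09210
  0.13·ln(0.13/0.03) = 0.19062
  0.02·ln(0.02/0.08) = -0.02773
D(P‖Q) = 0.4947 nats.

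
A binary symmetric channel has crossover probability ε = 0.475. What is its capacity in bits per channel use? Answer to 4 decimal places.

0.0018 bits

Binary symmetric channel: C = 1 − h₂(ε) where h₂ is the binary entropy function.
h₂(0.475) = −0.475·log₂0.475 − 0.525·log₂0.525 = 0.9982.
C = 1 − 0.9982 = 0.0018 bits per channel use.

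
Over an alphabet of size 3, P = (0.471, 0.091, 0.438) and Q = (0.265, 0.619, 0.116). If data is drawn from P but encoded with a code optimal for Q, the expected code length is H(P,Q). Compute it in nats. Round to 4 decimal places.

1.6127 nats

H(P,Q) = −Σ p·ln q.
  −0.471·ln(0.265) = 0.62550
  −0.091·ln(0.619) = 0.04365
  −0.438·ln(0.116) = 0.94352
H(P,Q) = 1.6127 nats.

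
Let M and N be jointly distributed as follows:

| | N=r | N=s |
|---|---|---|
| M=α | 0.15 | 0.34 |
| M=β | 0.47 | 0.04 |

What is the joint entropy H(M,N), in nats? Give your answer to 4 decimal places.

H(M,N) = −Σ p(x,y)·ln p(x,y) over all 4 cells.
  cell (α,r): −0.15·ln0.15 = 0.28457
  cell (α,s): −0.34·ln0.34 = 0.36680
  cell (β,r): −0.47·ln0.47 = 0.35486
  cell (β,s): −0.04·ln0.04 = 0.12876
Sum = 1.1350 nats.

1.1350 nats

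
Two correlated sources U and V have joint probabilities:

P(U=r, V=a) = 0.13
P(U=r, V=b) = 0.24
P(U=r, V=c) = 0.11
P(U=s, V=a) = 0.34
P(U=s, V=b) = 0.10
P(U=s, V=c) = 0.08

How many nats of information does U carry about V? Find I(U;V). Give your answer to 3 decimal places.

0.080 nats

Marginals: p(U) = (0.4800, 0.5200), p(V) = (0.4700, 0.3400, 0.1900).
I(U;V) = H(U) + H(V) − H(U,V).
H(U) = 0.6923, H(V) = 1.0372, H(U,V) = 1.6496.
I(U;V) = 0.6923 + 1.0372 − 1.6496 = 0.080 nats.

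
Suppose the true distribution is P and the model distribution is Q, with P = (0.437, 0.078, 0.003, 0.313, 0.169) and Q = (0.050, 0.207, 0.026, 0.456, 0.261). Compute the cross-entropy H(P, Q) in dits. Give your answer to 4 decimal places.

H(P,Q) = −Σ p·log₁₀ q.
  −0.437·log₁₀(0.050) = 0.56855
  −0.078·log₁₀(0.207) = 0.05335
  −0.003·log₁₀(0.026) = 0.00476
  −0.313·log₁₀(0.456) = 0.10674
  −0.169·log₁₀(0.261) = 0.09859
H(P,Q) = 0.8320 dits.

0.8320 dits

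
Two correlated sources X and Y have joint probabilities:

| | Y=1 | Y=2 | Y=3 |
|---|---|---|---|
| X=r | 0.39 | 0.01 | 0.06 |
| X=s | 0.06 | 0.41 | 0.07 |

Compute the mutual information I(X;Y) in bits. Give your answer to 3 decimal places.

0.543 bits

Marginals: p(X) = (0.4600, 0.5400), p(Y) = (0.4500, 0.4200, 0.1300).
I(X;Y) = H(X) + H(Y) − H(X,Y).
H(X) = 0.9954, H(Y) = 1.4267, H(X,Y) = 1.8792.
I(X;Y) = 0.9954 + 1.4267 − 1.8792 = 0.543 bits.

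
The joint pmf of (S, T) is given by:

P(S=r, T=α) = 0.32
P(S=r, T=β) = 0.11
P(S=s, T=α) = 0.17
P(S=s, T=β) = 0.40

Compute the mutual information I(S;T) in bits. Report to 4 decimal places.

Marginals: p(S) = (0.4300, 0.5700), p(T) = (0.4900, 0.5100).
I(S;T) = Σ p(x,y)·log₂[p(x,y)/(p(x)p(y))].
  (r,α): 0.32·log₂(1.5187) = 0.19292
  (r,β): 0.11·log₂(0.5016) = -0.10949
  (s,α): 0.17·log₂(0.6087) = -0.12177
  (s,β): 0.40·log₂(1.3760) = 0.18419
Sum = 0.1458 bits.

0.1458 bits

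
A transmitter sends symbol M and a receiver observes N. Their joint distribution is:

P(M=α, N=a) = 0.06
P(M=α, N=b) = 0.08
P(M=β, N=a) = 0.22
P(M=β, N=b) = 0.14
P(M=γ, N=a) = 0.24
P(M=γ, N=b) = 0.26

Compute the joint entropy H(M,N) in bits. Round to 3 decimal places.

H(M,N) = −Σ p(x,y)·log₂ p(x,y) over all 6 cells.
  cell (α,a): −0.06·log₂0.06 = 0.2435
  cell (α,b): −0.08·log₂0.08 = 0.2915
  cell (β,a): −0.22·log₂0.22 = 0.4806
  cell (β,b): −0.14·log₂0.14 = 0.3971
  cell (γ,a): −0.24·log₂0.24 = 0.4941
  cell (γ,b): −0.26·log₂0.26 = 0.5053
Sum = 2.412 bits.

2.412 bits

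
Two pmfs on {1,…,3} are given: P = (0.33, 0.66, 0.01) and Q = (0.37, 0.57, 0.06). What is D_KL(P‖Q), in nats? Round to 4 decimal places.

0.0411 nats

D(P‖Q) = Σ p·ln(p/q).
  0.33·ln(0.33/0.37) = -0.03776
  0.66·ln(0.66/0.57) = 0.09676
  0.01·ln(0.01/0.06) = -0.01792
D(P‖Q) = 0.0411 nats.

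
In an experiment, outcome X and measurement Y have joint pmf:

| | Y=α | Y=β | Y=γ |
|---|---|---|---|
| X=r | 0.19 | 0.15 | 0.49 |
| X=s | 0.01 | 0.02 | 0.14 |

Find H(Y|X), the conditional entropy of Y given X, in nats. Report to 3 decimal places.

Chain rule: H(Y|X) = H(X,Y) − H(X).
Marginals: p(X) = (0.8300, 0.1700), p(Y) = (0.2000, 0.1700, 0.6300).
H(X,Y) = 1.3492 nats; H(X) = 0.4559 nats.
H(Y|X) = 1.3492 − 0.4559 = 0.893 nats.

0.893 nats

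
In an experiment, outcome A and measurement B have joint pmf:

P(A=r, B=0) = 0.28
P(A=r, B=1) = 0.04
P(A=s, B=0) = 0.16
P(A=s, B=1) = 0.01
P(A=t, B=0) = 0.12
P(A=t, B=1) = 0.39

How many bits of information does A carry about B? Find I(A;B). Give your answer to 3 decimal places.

0.359 bits

Marginals: p(A) = (0.3200, 0.1700, 0.5100), p(B) = (0.5600, 0.4400).
I(A;B) = Σ p(x,y)·log₂[p(x,y)/(p(x)p(y))].
  (r,0): 0.28·log₂(1.5625) = 0.1803
  (r,1): 0.04·log₂(0.2841) = -0.0726
  (s,0): 0.16·log₂(1.6807) = 0.1198
  (s,1): 0.01·log₂(0.1337) = -0.0290
  (t,0): 0.12·log₂(0.4202) = -0.1501
  (t,1): 0.39·log₂(1.7380) = 0.3110
Sum = 0.359 bits.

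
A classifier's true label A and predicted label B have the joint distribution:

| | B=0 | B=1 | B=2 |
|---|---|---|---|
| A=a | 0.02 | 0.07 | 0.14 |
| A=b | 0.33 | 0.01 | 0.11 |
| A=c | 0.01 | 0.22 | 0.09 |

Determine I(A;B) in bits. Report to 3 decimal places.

0.530 bits

Marginals: p(A) = (0.2300, 0.4500, 0.3200), p(B) = (0.3600, 0.3000, 0.3400).
I(A;B) = H(A) + H(B) − H(A,B).
H(A) = 1.5321, H(B) = 1.5809, H(A,B) = 2.5828.
I(A;B) = 1.5321 + 1.5809 − 2.5828 = 0.530 bits.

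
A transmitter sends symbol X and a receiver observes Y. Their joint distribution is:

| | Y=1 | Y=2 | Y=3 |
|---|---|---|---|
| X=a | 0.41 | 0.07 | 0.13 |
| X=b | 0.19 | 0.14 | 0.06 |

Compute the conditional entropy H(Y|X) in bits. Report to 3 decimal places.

Marginals: p(X) = (0.6100, 0.3900), p(Y) = (0.6000, 0.2100, 0.1900).
H(Y|X) = Σ p(X) · H(Y|X=·).
  X=a: p=0.6100, H(Y|X=a) = 1.2190
  X=b: p=0.3900, H(Y|X=b) = 1.4515
Weighted sum = 1.310 bits.

1.310 bits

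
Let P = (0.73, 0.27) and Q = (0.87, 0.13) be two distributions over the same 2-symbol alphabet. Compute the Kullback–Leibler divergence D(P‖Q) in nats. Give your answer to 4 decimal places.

0.0693 nats

D(P‖Q) = Σ p·ln(p/q).
  0.73·ln(0.73/0.87) = -0.12808
  0.27·ln(0.27/0.13) = 0.19734
D(P‖Q) = 0.0693 nats.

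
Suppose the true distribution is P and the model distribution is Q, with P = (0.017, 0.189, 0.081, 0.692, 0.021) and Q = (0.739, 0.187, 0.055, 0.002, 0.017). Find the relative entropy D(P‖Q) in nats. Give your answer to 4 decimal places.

4.0194 nats

D(P‖Q) = Σ p·ln(p/q).
  0.017·ln(0.017/0.739) = -0.06413
  0.189·ln(0.189/0.187) = 0.00201
  0.081·ln(0.081/0.055) = 0.03136
  0.692·ln(0.692/0.002) = 4.04574
  0.021·ln(0.021/0.017) = 0.00444
D(P‖Q) = 4.0194 nats.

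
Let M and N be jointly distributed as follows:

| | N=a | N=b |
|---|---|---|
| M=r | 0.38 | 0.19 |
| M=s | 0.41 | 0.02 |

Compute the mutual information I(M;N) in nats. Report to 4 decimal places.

0.0703 nats

Marginals: p(M) = (0.5700, 0.4300), p(N) = (0.7900, 0.2100).
I(M;N) = Σ p(x,y)·ln[p(x,y)/(p(x)p(y))].
  (r,a): 0.38·ln(0.8439) = -0.06450
  (r,b): 0.19·ln(1.5873) = 0.08779
  (s,a): 0.41·ln(1.2069) = 0.07712
  (s,b): 0.02·ln(0.2215) = -0.03015
Sum = 0.0703 nats.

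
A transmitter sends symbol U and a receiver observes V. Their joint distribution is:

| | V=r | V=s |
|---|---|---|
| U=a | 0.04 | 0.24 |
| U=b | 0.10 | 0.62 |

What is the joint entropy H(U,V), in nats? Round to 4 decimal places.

0.9979 nats

H(U,V) = −Σ p(x,y)·ln p(x,y) over all 4 cells.
  cell (a,r): −0.04·ln0.04 = 0.12876
  cell (a,s): −0.24·ln0.24 = 0.34251
  cell (b,r): −0.10·ln0.10 = 0.23026
  cell (b,s): −0.62·ln0.62 = 0.29638
Sum = 0.9979 nats.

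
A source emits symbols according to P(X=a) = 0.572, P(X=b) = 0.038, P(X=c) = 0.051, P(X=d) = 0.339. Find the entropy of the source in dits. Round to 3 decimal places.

H(X) = −Σ p·log₁₀ p.
  −(0.572)·log₁₀(0.572) = 0.1388
  −(0.038)·log₁₀(0.038) = 0.0540
  −(0.051)·log₁₀(0.051) = 0.0659
  −(0.339)·log₁₀(0.339) = 0.1593
Sum: 0.1388 + 0.0540 + 0.0659 + 0.1593 = 0.418 dits.

0.418 dits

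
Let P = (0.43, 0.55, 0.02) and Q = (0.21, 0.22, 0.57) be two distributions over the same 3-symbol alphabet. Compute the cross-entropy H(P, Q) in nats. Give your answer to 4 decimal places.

H(P,Q) = −Σ p·ln q.
  −0.43·ln(0.21) = 0.67108
  −0.55·ln(0.22) = 0.83277
  −0.02·ln(0.57) = 0.01124
H(P,Q) = 1.5151 nats.

1.5151 nats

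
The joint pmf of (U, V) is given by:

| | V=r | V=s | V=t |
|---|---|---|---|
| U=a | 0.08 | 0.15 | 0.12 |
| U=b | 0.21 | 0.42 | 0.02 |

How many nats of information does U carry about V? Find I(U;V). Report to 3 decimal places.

0.091 nats

Marginals: p(U) = (0.3500, 0.6500), p(V) = (0.2900, 0.5700, 0.1400).
I(U;V) = Σ p(x,y)·ln[p(x,y)/(p(x)p(y))].
  (a,r): 0.08·ln(0.7882) = -0.0190
  (a,s): 0.15·ln(0.7519) = -0.0428
  (a,t): 0.12·ln(2.4490) = 0.1075
  (b,r): 0.21·ln(1.1141) = 0.0227
  (b,s): 0.42·ln(1.1336) = 0.0527
  (b,t): 0.02·ln(0.2198) = -0.0303
Sum = 0.091 nats.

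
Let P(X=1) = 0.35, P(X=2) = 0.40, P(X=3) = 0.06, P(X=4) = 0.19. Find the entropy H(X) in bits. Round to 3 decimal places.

H(X) = −Σ p·log₂ p.
  −(0.35)·log₂(0.35) = 0.5301
  −(0.40)·log₂(0.40) = 0.5288
  −(0.06)·log₂(0.06) = 0.2435
  −(0.19)·log₂(0.19) = 0.4552
Sum: 0.5301 + 0.5288 + 0.2435 + 0.4552 = 1.758 bits.

1.758 bits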